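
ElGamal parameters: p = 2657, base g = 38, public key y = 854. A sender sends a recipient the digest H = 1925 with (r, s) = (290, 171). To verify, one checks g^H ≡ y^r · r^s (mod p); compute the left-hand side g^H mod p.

38^2 = 1444
38^4 ≡ 1444^2 = 2085136 ≡ 2048
38^8 ≡ 2048^2 = 4194304 ≡ 1558
38^16 ≡ 1558^2 = 2427364 ≡ 1523
38^32 ≡ 1523^2 = 2319529 ≡ 2625
38^64 ≡ 2625^2 = 6890625 ≡ 1024
38^128 ≡ 1024^2 = 1048576 ≡ 1718
38^256 ≡ 1718^2 = 2951524 ≡ 2254
38^512 ≡ 2254^2 = 5080516 ≡ 332
38^1024 ≡ 332^2 = 110224 ≡ 1287
1925 = 1024 + 512 + 256 + 128 + 4 + 1, so 38^1925 ≡ 1287·332·2254·1718·2048·38 ≡ 2009 (mod 2657)

2009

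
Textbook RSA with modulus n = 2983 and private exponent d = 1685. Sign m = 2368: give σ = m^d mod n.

m^2 ≡ 2368^2 = 5607424 ≡ 2367
m^4 ≡ 2367^2 = 5602689 ≡ 615
m^8 ≡ 615^2 = 378225 ≡ 2367
m^16 ≡ 2367^2 = 5602689 ≡ 615
m^32 ≡ 615^2 = 378225 ≡ 2367
m^64 ≡ 2367^2 = 5602689 ≡ 615
m^128 ≡ 615^2 = 378225 ≡ 2367
m^256 ≡ 2367^2 = 5602689 ≡ 615
m^512 ≡ 615^2 = 378225 ≡ 2367
m^1024 ≡ 2367^2 = 5602689 ≡ 615
1685 = 1024 + 512 + 128 + 16 + 4 + 1, so m^1685 ≡ 615·2367·2367·615·615·2368 ≡ 616 (mod 2983)

616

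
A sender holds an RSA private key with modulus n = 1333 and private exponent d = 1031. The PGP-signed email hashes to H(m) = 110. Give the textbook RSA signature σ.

146

Squares mod 1333: (H(m))^1≡110, (H(m))^2≡103, (H(m))^4≡1278, (H(m))^8≡359, (H(m))^16≡913, (H(m))^32≡444, (H(m))^64≡1185, (H(m))^128≡576, (H(m))^256≡1192, (H(m))^512≡1219, (H(m))^1024≡999
1031 = 1024 + 4 + 2 + 1, so (H(m))^1031 ≡ 999·1278·103·110 ≡ 146 (mod 1333)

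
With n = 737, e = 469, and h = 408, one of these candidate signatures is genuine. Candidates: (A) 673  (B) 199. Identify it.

Candidate A: Squares mod 737: 673^1≡673, 673^2≡411, 673^4≡148, 673^8≡531, 673^16≡427, 673^32≡290, 673^64≡82, 673^128≡91, 673^256≡174; 469 = 256 + 128 + 64 + 16 + 4 + 1, so 673^469 ≡ 174·91·82·427·148·673 ≡ 512 (mod 737)
Candidate B: Squares mod 737: 199^1≡199, 199^2≡540, 199^4≡485, 199^8≡122, 199^16≡144, 199^32≡100, 199^64≡419, 199^128≡155, 199^256≡441; 469 = 256 + 128 + 64 + 16 + 4 + 1, so 199^469 ≡ 441·155·419·144·485·199 ≡ 408 (mod 737)
  → matches h = 408

B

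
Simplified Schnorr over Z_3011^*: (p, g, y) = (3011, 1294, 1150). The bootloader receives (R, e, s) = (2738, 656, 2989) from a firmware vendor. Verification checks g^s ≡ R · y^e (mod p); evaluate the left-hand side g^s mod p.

1294^2 = 1674436 ≡ 320
1294^4 ≡ 320^2 = 102400 ≡ 26
1294^8 ≡ 26^2 = 676
1294^16 ≡ 676^2 = 456976 ≡ 2315
1294^32 ≡ 2315^2 = 5359225 ≡ 2656
1294^64 ≡ 2656^2 = 7054336 ≡ 2574
1294^128 ≡ 2574^2 = 6625476 ≡ 1276
1294^256 ≡ 1276^2 = 1628176 ≡ 2236
1294^512 ≡ 2236^2 = 4999696 ≡ 1436
1294^1024 ≡ 1436^2 = 2062096 ≡ 2572
1294^2048 ≡ 2572^2 = 6615184 ≡ 17
2989 = 2048 + 512 + 256 + 128 + 32 + 8 + 4 + 1, so 1294^2989 ≡ 17·1436·2236·1276·2656·676·26·1294 ≡ 550 (mod 3011)

550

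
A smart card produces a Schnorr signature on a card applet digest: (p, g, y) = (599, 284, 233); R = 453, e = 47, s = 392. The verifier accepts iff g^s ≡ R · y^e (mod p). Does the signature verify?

does not verify

g^s mod p:
Squares mod 599: 284^1≡284, 284^2≡390, 284^4≡553, 284^8≡319, 284^16≡530, 284^32≡568, 284^64≡362, 284^128≡462, 284^256≡200
392 = 256 + 128 + 8, so 284^392 ≡ 200·462·319 ≡ 8 (mod 599)
R · y^e mod p:
Squares mod 599: 233^1≡233, 233^2≡379, 233^4≡480, 233^8≡384, 233^16≡102, 233^32≡221
47 = 32 + 8 + 4 + 2 + 1, so 233^47 ≡ 221·384·480·379·233 ≡ 233 (mod 599)
453·233 = 105549 ≡ 125 (mod 599)
8 ≠ 125; the check fails.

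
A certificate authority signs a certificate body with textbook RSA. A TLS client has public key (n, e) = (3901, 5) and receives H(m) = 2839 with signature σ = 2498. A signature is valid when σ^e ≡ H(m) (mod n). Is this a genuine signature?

forged

σ^2 ≡ 2498^2 = 6240004 ≡ 2305
σ^4 ≡ 2305^2 = 5313025 ≡ 3764
5 = 4 + 1, so σ^5 ≡ 3764·2498 ≡ 1062 (mod 3901)
The recovered value 1062 does not match the digest 2839.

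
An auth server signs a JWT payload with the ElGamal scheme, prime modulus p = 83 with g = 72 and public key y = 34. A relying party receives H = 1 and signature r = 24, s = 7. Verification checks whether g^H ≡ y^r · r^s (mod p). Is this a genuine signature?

Left side g^H mod p:
72^1 mod 83 = 72
Right side y^r · r^s mod p:
34^24 mod 83 = 17
24^7 mod 83 = 71
17·71 = 1207 ≡ 45 (mod 83)
72 ≠ 45, so verification fails.

forged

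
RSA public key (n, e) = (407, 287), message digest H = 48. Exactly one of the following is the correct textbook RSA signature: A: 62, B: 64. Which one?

B

Candidate A: 62^2 = 3844 ≡ 181; 62^4 ≡ 181^2 = 32761 ≡ 201; 62^8 ≡ 201^2 = 40401 ≡ 108; 62^16 ≡ 108^2 = 11664 ≡ 268; 62^32 ≡ 268^2 = 71824 ≡ 192; 62^64 ≡ 192^2 = 36864 ≡ 234; 62^128 ≡ 234^2 = 54756 ≡ 218; 62^256 ≡ 218^2 = 47524 ≡ 312; 287 = 256 + 16 + 8 + 4 + 2 + 1, so 62^287 ≡ 312·268·108·201·181·62 ≡ 336 (mod 407)
Candidate B: 64^2 = 4096 ≡ 26; 64^4 ≡ 26^2 = 676 ≡ 269; 64^8 ≡ 269^2 = 72361 ≡ 322; 64^16 ≡ 322^2 = 103684 ≡ 306; 64^32 ≡ 306^2 = 93636 ≡ 26; 64^64 ≡ 26^2 = 676 ≡ 269; 64^128 ≡ 269^2 = 72361 ≡ 322; 64^256 ≡ 322^2 = 103684 ≡ 306; 287 = 256 + 16 + 8 + 4 + 2 + 1, so 64^287 ≡ 306·306·322·269·26·64 ≡ 48 (mod 407)
  → matches H = 48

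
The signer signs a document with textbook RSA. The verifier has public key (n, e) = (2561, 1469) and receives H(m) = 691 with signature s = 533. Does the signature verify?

does not verify

s^2 ≡ 533^2 = 284089 ≡ 2379
s^4 ≡ 2379^2 = 5659641 ≡ 2392
s^8 ≡ 2392^2 = 5721664 ≡ 390
s^16 ≡ 390^2 = 152100 ≡ 1001
s^32 ≡ 1001^2 = 1002001 ≡ 650
s^64 ≡ 650^2 = 422500 ≡ 2496
s^128 ≡ 2496^2 = 6230016 ≡ 1664
s^256 ≡ 1664^2 = 2768896 ≡ 455
s^512 ≡ 455^2 = 207025 ≡ 2145
s^1024 ≡ 2145^2 = 4601025 ≡ 1469
1469 = 1024 + 256 + 128 + 32 + 16 + 8 + 4 + 1, so s^1469 ≡ 1469·455·1664·650·1001·390·2392·533 ≡ 2184 (mod 2561)
The recovered value 2184 does not match the digest 691.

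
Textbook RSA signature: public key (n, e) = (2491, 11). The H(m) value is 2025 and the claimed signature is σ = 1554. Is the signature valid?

valid

σ^2 ≡ 1554^2 = 2414916 ≡ 1137
σ^4 ≡ 1137^2 = 1292769 ≡ 2431
σ^8 ≡ 2431^2 = 5909761 ≡ 1109
11 = 8 + 2 + 1, so σ^11 ≡ 1109·1137·1554 ≡ 2025 (mod 2491)
σ^11 mod 2491 = 2025 matches H(m).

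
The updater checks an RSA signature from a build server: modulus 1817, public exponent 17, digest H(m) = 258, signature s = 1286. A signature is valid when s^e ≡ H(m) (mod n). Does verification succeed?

s^2 ≡ 1286^2 = 1653796 ≡ 326
s^4 ≡ 326^2 = 106276 ≡ 890
s^8 ≡ 890^2 = 792100 ≡ 1705
s^16 ≡ 1705^2 = 2907025 ≡ 1642
17 = 16 + 1, so s^17 ≡ 1642·1286 ≡ 258 (mod 1817)
258 = H(m), so the signature checks out.

passes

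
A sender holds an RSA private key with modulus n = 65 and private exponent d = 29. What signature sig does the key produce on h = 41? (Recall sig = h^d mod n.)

6

h^29 mod 65 = 6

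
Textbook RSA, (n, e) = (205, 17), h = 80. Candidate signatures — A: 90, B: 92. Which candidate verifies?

Candidate A: 90^17 mod 205 = 80
  → matches h = 80
Candidate B: 92^17 mod 205 = 182

A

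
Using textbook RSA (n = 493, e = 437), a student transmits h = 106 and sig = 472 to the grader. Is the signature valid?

invalid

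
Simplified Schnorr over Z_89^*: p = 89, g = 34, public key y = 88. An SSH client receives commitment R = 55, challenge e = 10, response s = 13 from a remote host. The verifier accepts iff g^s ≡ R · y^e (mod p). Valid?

g^s mod p:
34^2 = 1156 ≡ 88
34^4 ≡ 88^2 = 7744 ≡ 1
34^8 ≡ 1^2 = 1
13 = 8 + 4 + 1, so 34^13 ≡ 1·1·34 ≡ 34 (mod 89)
R · y^e mod p:
88^2 = 7744 ≡ 1
88^4 ≡ 1^2 = 1
88^8 ≡ 1^2 = 1
10 = 8 + 2, so 88^10 ≡ 1·1 ≡ 1 (mod 89)
55·1 = 55 ≡ 55 (mod 89)
34 ≠ 55; the check fails.

no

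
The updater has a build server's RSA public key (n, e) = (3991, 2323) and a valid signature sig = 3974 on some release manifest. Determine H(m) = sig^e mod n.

3974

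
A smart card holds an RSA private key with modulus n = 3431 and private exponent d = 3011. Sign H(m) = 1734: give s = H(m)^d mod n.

(H(m))^2 ≡ 1734^2 = 3006756 ≡ 1200
(H(m))^4 ≡ 1200^2 = 1440000 ≡ 2411
(H(m))^8 ≡ 2411^2 = 5812921 ≡ 807
(H(m))^16 ≡ 807^2 = 651249 ≡ 2790
(H(m))^32 ≡ 2790^2 = 7784100 ≡ 2592
(H(m))^64 ≡ 2592^2 = 6718464 ≡ 566
(H(m))^128 ≡ 566^2 = 320356 ≡ 1273
(H(m))^256 ≡ 1273^2 = 1620529 ≡ 1097
(H(m))^512 ≡ 1097^2 = 1203409 ≡ 2559
(H(m))^1024 ≡ 2559^2 = 6548481 ≡ 2133
(H(m))^2048 ≡ 2133^2 = 4549689 ≡ 183
3011 = 2048 + 512 + 256 + 128 + 64 + 2 + 1, so (H(m))^3011 ≡ 183·2559·1097·1273·566·1200·1734 ≡ 3322 (mod 3431)

3322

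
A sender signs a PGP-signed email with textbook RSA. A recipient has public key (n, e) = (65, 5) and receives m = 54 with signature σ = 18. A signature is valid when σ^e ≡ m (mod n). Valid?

Squares mod 65: σ^1≡18, σ^2≡64, σ^4≡1
5 = 4 + 1, so σ^5 ≡ 1·18 ≡ 18 (mod 65)
18 ≠ 54, so verification fails.

no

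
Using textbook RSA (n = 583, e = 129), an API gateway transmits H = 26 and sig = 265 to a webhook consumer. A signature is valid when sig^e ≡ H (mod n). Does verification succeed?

sig^2 ≡ 265^2 = 70225 ≡ 265
sig^4 ≡ 265^2 = 70225 ≡ 265
sig^8 ≡ 265^2 = 70225 ≡ 265
sig^16 ≡ 265^2 = 70225 ≡ 265
sig^32 ≡ 265^2 = 70225 ≡ 265
sig^64 ≡ 265^2 = 70225 ≡ 265
sig^128 ≡ 265^2 = 70225 ≡ 265
129 = 128 + 1, so sig^129 ≡ 265·265 ≡ 265 (mod 583)
265 ≠ 26, so verification fails.

fails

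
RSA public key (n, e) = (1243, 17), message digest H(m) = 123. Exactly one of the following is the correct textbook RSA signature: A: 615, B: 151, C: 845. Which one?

Candidate A: Squares mod 1243: 615^1≡615, 615^2≡353, 615^4≡309, 615^8≡1013, 615^16≡694; 17 = 16 + 1, so 615^17 ≡ 694·615 ≡ 461 (mod 1243)
Candidate B: Squares mod 1243: 151^1≡151, 151^2≡427, 151^4≡851, 151^8≡775, 151^16≡256; 17 = 16 + 1, so 151^17 ≡ 256·151 ≡ 123 (mod 1243)
  → matches H(m) = 123
Candidate C: Squares mod 1243: 845^1≡845, 845^2≡543, 845^4≡258, 845^8≡685, 845^16≡614; 17 = 16 + 1, so 845^17 ≡ 614·845 ≡ 499 (mod 1243)

B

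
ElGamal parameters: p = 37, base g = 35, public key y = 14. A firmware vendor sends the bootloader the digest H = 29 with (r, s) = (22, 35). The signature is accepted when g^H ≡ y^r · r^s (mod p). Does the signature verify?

Left side g^H mod p:
Squares mod 37: 35^1≡35, 35^2≡4, 35^4≡16, 35^8≡34, 35^16≡9
29 = 16 + 8 + 4 + 1, so 35^29 ≡ 9·34·16·35 ≡ 13 (mod 37)
Right side y^r · r^s mod p:
Squares mod 37: 14^1≡14, 14^2≡11, 14^4≡10, 14^8≡26, 14^16≡10
22 = 16 + 4 + 2, so 14^22 ≡ 10·10·11 ≡ 27 (mod 37)
Squares mod 37: 22^1≡22, 22^2≡3, 22^4≡9, 22^8≡7, 22^16≡12, 22^32≡33
35 = 32 + 2 + 1, so 22^35 ≡ 33·3·22 ≡ 32 (mod 37)
27·32 = 864 ≡ 13 (mod 37)
13 ≡ 13 (mod 37), so the signature is genuine.

verifies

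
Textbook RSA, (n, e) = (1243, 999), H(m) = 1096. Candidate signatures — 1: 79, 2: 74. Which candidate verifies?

Candidate 1: 79^2 = 6241 ≡ 26; 79^4 ≡ 26^2 = 676; 79^8 ≡ 676^2 = 456976 ≡ 795; 79^16 ≡ 795^2 = 632025 ≡ 581; 79^32 ≡ 581^2 = 337561 ≡ 708; 79^64 ≡ 708^2 = 501264 ≡ 335; 79^128 ≡ 335^2 = 112225 ≡ 355; 79^256 ≡ 355^2 = 126025 ≡ 482; 79^512 ≡ 482^2 = 232324 ≡ 1126; 999 = 512 + 256 + 128 + 64 + 32 + 4 + 2 + 1, so 79^999 ≡ 1126·482·355·335·708·676·26·79 ≡ 732 (mod 1243)
Candidate 2: 74^2 = 5476 ≡ 504; 74^4 ≡ 504^2 = 254016 ≡ 444; 74^8 ≡ 444^2 = 197136 ≡ 742; 74^16 ≡ 742^2 = 550564 ≡ 1158; 74^32 ≡ 1158^2 = 1340964 ≡ 1010; 74^64 ≡ 1010^2 = 1020100 ≡ 840; 74^128 ≡ 840^2 = 705600 ≡ 819; 74^256 ≡ 819^2 = 670761 ≡ 784; 74^512 ≡ 784^2 = 614656 ≡ 614; 999 = 512 + 256 + 128 + 64 + 32 + 4 + 2 + 1, so 74^999 ≡ 614·784·819·840·1010·444·504·74 ≡ 1096 (mod 1243)
  → matches H(m) = 1096

2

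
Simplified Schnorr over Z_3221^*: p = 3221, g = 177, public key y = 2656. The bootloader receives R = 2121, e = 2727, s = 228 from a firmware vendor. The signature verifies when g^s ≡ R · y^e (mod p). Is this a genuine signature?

g^s mod p:
177^228 mod 3221 = 628
R · y^e mod p:
2656^2727 mod 3221 = 3143
2121·3143 = 6666303 ≡ 2054 (mod 3221)
628 ≠ 2054; the check fails.

forged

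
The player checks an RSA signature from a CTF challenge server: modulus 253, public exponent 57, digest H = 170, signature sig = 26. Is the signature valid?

valid

Squares mod 253: sig^1≡26, sig^2≡170, sig^4≡58, sig^8≡75, sig^16≡59, sig^32≡192
57 = 32 + 16 + 8 + 1, so sig^57 ≡ 192·59·75·26 ≡ 170 (mod 253)
Since 170 equals the digest 170, verification succeeds.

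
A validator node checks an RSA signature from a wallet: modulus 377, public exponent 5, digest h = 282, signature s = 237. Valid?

no

s^2 ≡ 237^2 = 56169 ≡ 373
s^4 ≡ 373^2 = 139129 ≡ 16
5 = 4 + 1, so s^5 ≡ 16·237 ≡ 22 (mod 377)
The recovered value 22 does not match the digest 282.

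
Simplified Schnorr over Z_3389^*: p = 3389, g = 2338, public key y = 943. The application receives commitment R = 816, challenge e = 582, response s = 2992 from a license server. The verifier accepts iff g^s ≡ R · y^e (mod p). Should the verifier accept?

accept

g^s mod p:
Squares mod 3389: 2338^1≡2338, 2338^2≡3176, 2338^4≡1312, 2338^8≡3121, 2338^16≡655, 2338^32≡2011, 2338^64≡1044, 2338^128≡2067, 2338^256≡2349, 2338^512≡509, 2338^1024≡1517, 2338^2048≡158
2992 = 2048 + 512 + 256 + 128 + 32 + 16, so 2338^2992 ≡ 158·509·2349·2067·2011·655 ≡ 730 (mod 3389)
R · y^e mod p:
Squares mod 3389: 943^1≡943, 943^2≡1331, 943^4≡2503, 943^8≡2137, 943^16≡1786, 943^32≡747, 943^64≡2213, 943^128≡264, 943^256≡1916, 943^512≡769
582 = 512 + 64 + 4 + 2, so 943^582 ≡ 769·2213·2503·1331 ≡ 790 (mod 3389)
816·790 = 644640 ≡ 730 (mod 3389)
730 ≡ 730 (mod 3389); signature holds.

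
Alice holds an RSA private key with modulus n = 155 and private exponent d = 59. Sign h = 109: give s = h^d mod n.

64

Squares mod 155: h^1≡109, h^2≡101, h^4≡126, h^8≡66, h^16≡16, h^32≡101
59 = 32 + 16 + 8 + 2 + 1, so h^59 ≡ 101·16·66·101·109 ≡ 64 (mod 155)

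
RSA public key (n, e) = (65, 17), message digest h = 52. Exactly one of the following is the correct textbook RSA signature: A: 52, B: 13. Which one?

A

Candidate A: 52^2 = 2704 ≡ 39; 52^4 ≡ 39^2 = 1521 ≡ 26; 52^8 ≡ 26^2 = 676 ≡ 26; 52^16 ≡ 26^2 = 676 ≡ 26; 17 = 16 + 1, so 52^17 ≡ 26·52 ≡ 52 (mod 65)
  → matches h = 52
Candidate B: 13^2 = 169 ≡ 39; 13^4 ≡ 39^2 = 1521 ≡ 26; 13^8 ≡ 26^2 = 676 ≡ 26; 13^16 ≡ 26^2 = 676 ≡ 26; 17 = 16 + 1, so 13^17 ≡ 26·13 ≡ 13 (mod 65)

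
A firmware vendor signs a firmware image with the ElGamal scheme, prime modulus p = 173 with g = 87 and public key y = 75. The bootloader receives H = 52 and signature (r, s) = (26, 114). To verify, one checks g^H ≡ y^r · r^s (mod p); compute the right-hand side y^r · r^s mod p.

135

75^26 mod 173 = 126
26^114 mod 173 = 137
y^r · r^s ≡ 126·137 = 17262 ≡ 135 (mod 173)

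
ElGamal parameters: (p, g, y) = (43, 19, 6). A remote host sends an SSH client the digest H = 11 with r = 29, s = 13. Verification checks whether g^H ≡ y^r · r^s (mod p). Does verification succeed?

fails

Left side g^H mod p:
19^2 = 361 ≡ 17
19^4 ≡ 17^2 = 289 ≡ 31
19^8 ≡ 31^2 = 961 ≡ 15
11 = 8 + 2 + 1, so 19^11 ≡ 15·17·19 ≡ 29 (mod 43)
Right side y^r · r^s mod p:
6^2 = 36
6^4 ≡ 36^2 = 1296 ≡ 6
6^8 ≡ 6^2 = 36
6^16 ≡ 36^2 = 1296 ≡ 6
29 = 16 + 8 + 4 + 1, so 6^29 ≡ 6·36·6·6 ≡ 36 (mod 43)
29^2 = 841 ≡ 24
29^4 ≡ 24^2 = 576 ≡ 17
29^8 ≡ 17^2 = 289 ≡ 31
13 = 8 + 4 + 1, so 29^13 ≡ 31·17·29 ≡ 18 (mod 43)
36·18 = 648 ≡ 3 (mod 43)
29 ≠ 3, so verification fails.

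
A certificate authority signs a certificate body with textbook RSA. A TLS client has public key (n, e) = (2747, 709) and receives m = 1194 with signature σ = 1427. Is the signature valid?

invalid

σ^2 ≡ 1427^2 = 2036329 ≡ 802
σ^4 ≡ 802^2 = 643204 ≡ 406
σ^8 ≡ 406^2 = 164836 ≡ 16
σ^16 ≡ 16^2 = 256
σ^32 ≡ 256^2 = 65536 ≡ 2355
σ^64 ≡ 2355^2 = 5546025 ≡ 2579
σ^128 ≡ 2579^2 = 6651241 ≡ 754
σ^256 ≡ 754^2 = 568516 ≡ 2634
σ^512 ≡ 2634^2 = 6937956 ≡ 1781
709 = 512 + 128 + 64 + 4 + 1, so σ^709 ≡ 1781·754·2579·406·1427 ≡ 1553 (mod 2747)
1553 ≠ 1194, so verification fails.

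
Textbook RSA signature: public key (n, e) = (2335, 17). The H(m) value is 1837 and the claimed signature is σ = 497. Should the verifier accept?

accept

σ^2 ≡ 497^2 = 247009 ≡ 1834
σ^4 ≡ 1834^2 = 3363556 ≡ 1156
σ^8 ≡ 1156^2 = 1336336 ≡ 716
σ^16 ≡ 716^2 = 512656 ≡ 1291
17 = 16 + 1, so σ^17 ≡ 1291·497 ≡ 1837 (mod 2335)
σ^17 mod 2335 = 1837 matches H(m).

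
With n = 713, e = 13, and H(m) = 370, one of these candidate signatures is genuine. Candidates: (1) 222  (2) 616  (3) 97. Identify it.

Candidate 1: Squares mod 713: 222^1≡222, 222^2≡87, 222^4≡439, 222^8≡211; 13 = 8 + 4 + 1, so 222^13 ≡ 211·439·222 ≡ 5 (mod 713)
Candidate 2: Squares mod 713: 616^1≡616, 616^2≡140, 616^4≡349, 616^8≡591; 13 = 8 + 4 + 1, so 616^13 ≡ 591·349·616 ≡ 370 (mod 713)
  → matches H(m) = 370
Candidate 3: Squares mod 713: 97^1≡97, 97^2≡140, 97^4≡349, 97^8≡591; 13 = 8 + 4 + 1, so 97^13 ≡ 591·349·97 ≡ 343 (mod 713)

2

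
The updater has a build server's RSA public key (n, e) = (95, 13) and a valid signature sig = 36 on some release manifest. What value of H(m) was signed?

Squares mod 95: sig^1≡36, sig^2≡61, sig^4≡16, sig^8≡66
13 = 8 + 4 + 1, so sig^13 ≡ 66·16·36 ≡ 16 (mod 95)

16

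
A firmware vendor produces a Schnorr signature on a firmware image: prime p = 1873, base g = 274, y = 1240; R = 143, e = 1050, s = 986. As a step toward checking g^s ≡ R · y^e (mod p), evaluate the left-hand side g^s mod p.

21

Squares mod 1873: 274^1≡274, 274^2≡156, 274^4≡1860, 274^8≡169, 274^16≡466, 274^32≡1761, 274^64≡1306, 274^128≡1206, 274^256≡988, 274^512≡311
986 = 512 + 256 + 128 + 64 + 16 + 8 + 2, so 274^986 ≡ 311·988·1206·1306·466·169·156 ≡ 21 (mod 1873)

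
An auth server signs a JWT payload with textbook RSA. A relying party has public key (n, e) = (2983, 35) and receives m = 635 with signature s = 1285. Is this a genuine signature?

Squares mod 2983: s^1≡1285, s^2≡1626, s^4≡938, s^8≡2842, s^16≡1983, s^32≡695
35 = 32 + 2 + 1, so s^35 ≡ 695·1626·1285 ≡ 635 (mod 2983)
635 = m, so the signature checks out.

genuine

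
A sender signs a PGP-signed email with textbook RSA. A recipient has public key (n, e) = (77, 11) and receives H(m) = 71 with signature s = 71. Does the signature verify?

Squares mod 77: s^1≡71, s^2≡36, s^4≡64, s^8≡15
11 = 8 + 2 + 1, so s^11 ≡ 15·36·71 ≡ 71 (mod 77)
Since 71 equals the digest 71, verification succeeds.

verifies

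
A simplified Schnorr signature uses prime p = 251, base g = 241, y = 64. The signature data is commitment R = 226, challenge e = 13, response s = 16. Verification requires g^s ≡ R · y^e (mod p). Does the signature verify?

g^s mod p:
Squares mod 251: 241^1≡241, 241^2≡100, 241^4≡211, 241^8≡94, 241^16≡51
241^16 ≡ 51 (mod 251)
R · y^e mod p:
Squares mod 251: 64^1≡64, 64^2≡80, 64^4≡125, 64^8≡63
13 = 8 + 4 + 1, so 64^13 ≡ 63·125·64 ≡ 243 (mod 251)
226·243 = 54918 ≡ 200 (mod 251)
51 ≠ 200; the check fails.

does not verify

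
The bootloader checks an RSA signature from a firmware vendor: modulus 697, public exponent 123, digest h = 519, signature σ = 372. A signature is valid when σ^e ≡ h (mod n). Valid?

yes

Squares mod 697: σ^1≡372, σ^2≡378, σ^4≡696, σ^8≡1, σ^16≡1, σ^32≡1, σ^64≡1
123 = 64 + 32 + 16 + 8 + 2 + 1, so σ^123 ≡ 1·1·1·1·378·372 ≡ 519 (mod 697)
σ^123 mod 697 = 519 matches h.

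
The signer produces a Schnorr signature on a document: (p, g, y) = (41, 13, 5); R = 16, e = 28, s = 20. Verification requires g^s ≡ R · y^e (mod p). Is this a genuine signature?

forged

g^s mod p:
13^2 = 169 ≡ 5
13^4 ≡ 5^2 = 25
13^8 ≡ 25^2 = 625 ≡ 10
13^16 ≡ 10^2 = 100 ≡ 18
20 = 16 + 4, so 13^20 ≡ 18·25 ≡ 40 (mod 41)
R · y^e mod p:
5^2 = 25
5^4 ≡ 25^2 = 625 ≡ 10
5^8 ≡ 10^2 = 100 ≡ 18
5^16 ≡ 18^2 = 324 ≡ 37
28 = 16 + 8 + 4, so 5^28 ≡ 37·18·10 ≡ 18 (mod 41)
16·18 = 288 ≡ 1 (mod 41)
40 ≠ 1; the check fails.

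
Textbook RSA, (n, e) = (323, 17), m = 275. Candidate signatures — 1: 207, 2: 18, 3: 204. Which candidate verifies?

Candidate 1: 207^17 mod 323 = 275
  → matches m = 275
Candidate 2: 18^17 mod 323 = 18
Candidate 3: 204^17 mod 323 = 34

1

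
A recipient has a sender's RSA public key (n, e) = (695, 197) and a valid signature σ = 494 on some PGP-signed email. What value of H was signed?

Squares mod 695: σ^1≡494, σ^2≡91, σ^4≡636, σ^8≡6, σ^16≡36, σ^32≡601, σ^64≡496, σ^128≡681
197 = 128 + 64 + 4 + 1, so σ^197 ≡ 681·496·636·494 ≡ 264 (mod 695)

264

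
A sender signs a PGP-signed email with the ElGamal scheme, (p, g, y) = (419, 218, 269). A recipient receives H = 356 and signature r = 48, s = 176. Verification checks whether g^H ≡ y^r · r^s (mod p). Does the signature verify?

verifies

Left side g^H mod p:
218^2 = 47524 ≡ 177
218^4 ≡ 177^2 = 31329 ≡ 323
218^8 ≡ 323^2 = 104329 ≡ 417
218^16 ≡ 417^2 = 173889 ≡ 4
218^32 ≡ 4^2 = 16
218^64 ≡ 16^2 = 256
218^128 ≡ 256^2 = 65536 ≡ 172
218^256 ≡ 172^2 = 29584 ≡ 254
356 = 256 + 64 + 32 + 4, so 218^356 ≡ 254·256·16·323 ≡ 166 (mod 419)
Right side y^r · r^s mod p:
269^2 = 72361 ≡ 293
269^4 ≡ 293^2 = 85849 ≡ 373
269^8 ≡ 373^2 = 139129 ≡ 21
269^16 ≡ 21^2 = 441 ≡ 22
269^32 ≡ 22^2 = 484 ≡ 65
48 = 32 + 16, so 269^48 ≡ 65·22 ≡ 173 (mod 419)
48^2 = 2304 ≡ 209
48^4 ≡ 209^2 = 43681 ≡ 105
48^8 ≡ 105^2 = 11025 ≡ 131
48^16 ≡ 131^2 = 17161 ≡ 401
48^32 ≡ 401^2 = 160801 ≡ 324
48^64 ≡ 324^2 = 104976 ≡ 226
48^128 ≡ 226^2 = 51076 ≡ 377
176 = 128 + 32 + 16, so 48^176 ≡ 377·324·401 ≡ 248 (mod 419)
173·248 = 42904 ≡ 166 (mod 419)
166 ≡ 166 (mod 419), so the signature is genuine.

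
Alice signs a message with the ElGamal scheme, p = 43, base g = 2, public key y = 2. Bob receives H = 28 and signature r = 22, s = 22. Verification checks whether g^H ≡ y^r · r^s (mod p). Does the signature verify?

verifies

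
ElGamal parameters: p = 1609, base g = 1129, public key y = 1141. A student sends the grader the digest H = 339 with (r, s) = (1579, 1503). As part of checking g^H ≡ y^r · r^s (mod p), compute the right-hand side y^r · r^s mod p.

1452

1141^1579 mod 1609 = 5
1579^1503 mod 1609 = 934
y^r · r^s ≡ 5·934 = 4670 ≡ 1452 (mod 1609)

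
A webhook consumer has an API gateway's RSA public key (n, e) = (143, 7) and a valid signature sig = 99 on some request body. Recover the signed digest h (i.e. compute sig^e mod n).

Squares mod 143: sig^1≡99, sig^2≡77, sig^4≡66
7 = 4 + 2 + 1, so sig^7 ≡ 66·77·99 ≡ 44 (mod 143)

44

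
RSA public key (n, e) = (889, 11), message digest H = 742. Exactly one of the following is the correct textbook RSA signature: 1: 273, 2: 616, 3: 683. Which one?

1

Candidate 1: Squares mod 889: 273^1≡273, 273^2≡742, 273^4≡273, 273^8≡742; 11 = 8 + 2 + 1, so 273^11 ≡ 742·742·273 ≡ 742 (mod 889)
  → matches H = 742
Candidate 2: Squares mod 889: 616^1≡616, 616^2≡742, 616^4≡273, 616^8≡742; 11 = 8 + 2 + 1, so 616^11 ≡ 742·742·616 ≡ 147 (mod 889)
Candidate 3: Squares mod 889: 683^1≡683, 683^2≡653, 683^4≡578, 683^8≡709; 11 = 8 + 2 + 1, so 683^11 ≡ 709·653·683 ≡ 436 (mod 889)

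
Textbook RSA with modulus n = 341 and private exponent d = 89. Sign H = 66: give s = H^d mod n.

H^89 mod 341 = 132

132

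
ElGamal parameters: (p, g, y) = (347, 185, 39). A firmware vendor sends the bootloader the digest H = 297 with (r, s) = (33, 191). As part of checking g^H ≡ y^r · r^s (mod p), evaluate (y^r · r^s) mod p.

Squares mod 347: 39^1≡39, 39^2≡133, 39^4≡339, 39^8≡64, 39^16≡279, 39^32≡113
33 = 32 + 1, so 39^33 ≡ 113·39 ≡ 243 (mod 347)
Squares mod 347: 33^1≡33, 33^2≡48, 33^4≡222, 33^8≡10, 33^16≡100, 33^32≡284, 33^64≡152, 33^128≡202
191 = 128 + 32 + 16 + 8 + 4 + 2 + 1, so 33^191 ≡ 202·284·100·10·222·48·33 ≡ 289 (mod 347)
y^r · r^s ≡ 243·289 = 70227 ≡ 133 (mod 347)

133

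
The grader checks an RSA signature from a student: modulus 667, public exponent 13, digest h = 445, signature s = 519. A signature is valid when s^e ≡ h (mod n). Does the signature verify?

Squares mod 667: s^1≡519, s^2≡560, s^4≡110, s^8≡94
13 = 8 + 4 + 1, so s^13 ≡ 94·110·519 ≡ 445 (mod 667)
s^13 mod 667 = 445 matches h.

verifies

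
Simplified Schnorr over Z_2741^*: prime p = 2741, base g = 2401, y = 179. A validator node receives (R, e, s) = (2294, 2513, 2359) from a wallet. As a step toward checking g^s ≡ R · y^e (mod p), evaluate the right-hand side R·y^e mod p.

179^2 = 32041 ≡ 1890
179^4 ≡ 1890^2 = 3572100 ≡ 577
179^8 ≡ 577^2 = 332929 ≡ 1268
179^16 ≡ 1268^2 = 1607824 ≡ 1598
179^32 ≡ 1598^2 = 2553604 ≡ 1733
179^64 ≡ 1733^2 = 3003289 ≡ 1894
179^128 ≡ 1894^2 = 3587236 ≡ 2008
179^256 ≡ 2008^2 = 4032064 ≡ 53
179^512 ≡ 53^2 = 2809 ≡ 68
179^1024 ≡ 68^2 = 4624 ≡ 1883
179^2048 ≡ 1883^2 = 3545689 ≡ 1576
2513 = 2048 + 256 + 128 + 64 + 16 + 1, so 179^2513 ≡ 1576·53·2008·1894·1598·179 ≡ 1123 (mod 2741)
R · y^e ≡ 2294·1123 = 2576162 ≡ 2363 (mod 2741)

2363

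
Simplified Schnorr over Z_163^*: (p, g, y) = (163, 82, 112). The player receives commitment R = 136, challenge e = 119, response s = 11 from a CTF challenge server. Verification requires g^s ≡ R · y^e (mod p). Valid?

g^s mod p:
82^2 = 6724 ≡ 41
82^4 ≡ 41^2 = 1681 ≡ 51
82^8 ≡ 51^2 = 2601 ≡ 156
11 = 8 + 2 + 1, so 82^11 ≡ 156·41·82 ≡ 101 (mod 163)
R · y^e mod p:
112^2 = 12544 ≡ 156
112^4 ≡ 156^2 = 24336 ≡ 49
112^8 ≡ 49^2 = 2401 ≡ 119
112^16 ≡ 119^2 = 14161 ≡ 143
112^32 ≡ 143^2 = 20449 ≡ 74
112^64 ≡ 74^2 = 5476 ≡ 97
119 = 64 + 32 + 16 + 4 + 2 + 1, so 112^119 ≡ 97·74·143·49·156·112 ≡ 117 (mod 163)
136·117 = 15912 ≡ 101 (mod 163)
101 ≡ 101 (mod 163); signature holds.

yes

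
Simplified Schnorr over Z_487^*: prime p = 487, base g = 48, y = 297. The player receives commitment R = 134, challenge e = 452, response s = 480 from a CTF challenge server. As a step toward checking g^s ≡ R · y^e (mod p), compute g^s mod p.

182

Squares mod 487: 48^1≡48, 48^2≡356, 48^4≡116, 48^8≡307, 48^16≡258, 48^32≡332, 48^64≡162, 48^128≡433, 48^256≡481
480 = 256 + 128 + 64 + 32, so 48^480 ≡ 481·433·162·332 ≡ 182 (mod 487)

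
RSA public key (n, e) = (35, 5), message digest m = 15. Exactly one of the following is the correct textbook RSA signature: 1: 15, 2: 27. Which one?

Candidate 1: Squares mod 35: 15^1≡15, 15^2≡15, 15^4≡15; 5 = 4 + 1, so 15^5 ≡ 15·15 ≡ 15 (mod 35)
  → matches m = 15
Candidate 2: Squares mod 35: 27^1≡27, 27^2≡29, 27^4≡1; 5 = 4 + 1, so 27^5 ≡ 1·27 ≡ 27 (mod 35)

1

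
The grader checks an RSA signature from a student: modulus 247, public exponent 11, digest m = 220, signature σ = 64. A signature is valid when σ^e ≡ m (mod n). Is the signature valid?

Squares mod 247: σ^1≡64, σ^2≡144, σ^4≡235, σ^8≡144
11 = 8 + 2 + 1, so σ^11 ≡ 144·144·64 ≡ 220 (mod 247)
Since 220 equals the digest 220, verification succeeds.

valid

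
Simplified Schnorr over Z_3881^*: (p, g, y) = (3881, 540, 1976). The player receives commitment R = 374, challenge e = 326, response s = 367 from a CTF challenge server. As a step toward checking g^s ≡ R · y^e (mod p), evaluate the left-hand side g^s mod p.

2315

Squares mod 3881: 540^1≡540, 540^2≡525, 540^4≡74, 540^8≡1595, 540^16≡1970, 540^32≡3781, 540^64≡2238, 540^128≡2154, 540^256≡1921
367 = 256 + 64 + 32 + 8 + 4 + 2 + 1, so 540^367 ≡ 1921·2238·3781·1595·74·525·540 ≡ 2315 (mod 3881)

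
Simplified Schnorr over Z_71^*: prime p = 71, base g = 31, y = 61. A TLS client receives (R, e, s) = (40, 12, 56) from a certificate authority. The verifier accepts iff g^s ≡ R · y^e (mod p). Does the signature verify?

g^s mod p:
31^56 mod 71 = 25
R · y^e mod p:
61^12 mod 71 = 18
40·18 = 720 ≡ 10 (mod 71)
25 ≠ 10; the check fails.

does not verify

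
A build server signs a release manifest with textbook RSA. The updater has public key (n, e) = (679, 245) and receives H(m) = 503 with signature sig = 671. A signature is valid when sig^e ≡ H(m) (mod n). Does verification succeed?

Squares mod 679: sig^1≡671, sig^2≡64, sig^4≡22, sig^8≡484, sig^16≡1, sig^32≡1, sig^64≡1, sig^128≡1
245 = 128 + 64 + 32 + 16 + 4 + 1, so sig^245 ≡ 1·1·1·1·22·671 ≡ 503 (mod 679)
sig^245 mod 679 = 503 matches H(m).

passes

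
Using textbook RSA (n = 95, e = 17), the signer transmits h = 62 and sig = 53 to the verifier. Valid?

no

Squares mod 95: sig^1≡53, sig^2≡54, sig^4≡66, sig^8≡81, sig^16≡6
17 = 16 + 1, so sig^17 ≡ 6·53 ≡ 33 (mod 95)
The recovered value 33 does not match the digest 62.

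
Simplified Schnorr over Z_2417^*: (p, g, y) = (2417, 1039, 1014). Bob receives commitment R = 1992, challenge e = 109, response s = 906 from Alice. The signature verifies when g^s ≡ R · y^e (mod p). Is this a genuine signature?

g^s mod p:
1039^2 = 1079521 ≡ 1539
1039^4 ≡ 1539^2 = 2368521 ≡ 2278
1039^8 ≡ 2278^2 = 5189284 ≡ 2402
1039^16 ≡ 2402^2 = 5769604 ≡ 225
1039^32 ≡ 225^2 = 50625 ≡ 2285
1039^64 ≡ 2285^2 = 5221225 ≡ 505
1039^128 ≡ 505^2 = 255025 ≡ 1240
1039^256 ≡ 1240^2 = 1537600 ≡ 388
1039^512 ≡ 388^2 = 150544 ≡ 690
906 = 512 + 256 + 128 + 8 + 2, so 1039^906 ≡ 690·388·1240·2402·1539 ≡ 2072 (mod 2417)
R · y^e mod p:
1014^2 = 1028196 ≡ 971
1014^4 ≡ 971^2 = 942841 ≡ 211
1014^8 ≡ 211^2 = 44521 ≡ 1015
1014^16 ≡ 1015^2 = 1030225 ≡ 583
1014^32 ≡ 583^2 = 339889 ≡ 1509
1014^64 ≡ 1509^2 = 2277081 ≡ 267
109 = 64 + 32 + 8 + 4 + 1, so 1014^109 ≡ 267·1509·1015·211·1014 ≡ 1620 (mod 2417)
1992·1620 = 3227040 ≡ 345 (mod 2417)
2072 ≠ 345; the check fails.

forged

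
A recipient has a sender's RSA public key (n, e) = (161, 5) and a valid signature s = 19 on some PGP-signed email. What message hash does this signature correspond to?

80

s^2 ≡ 19^2 = 361 ≡ 39
s^4 ≡ 39^2 = 1521 ≡ 72
5 = 4 + 1, so s^5 ≡ 72·19 ≡ 80 (mod 161)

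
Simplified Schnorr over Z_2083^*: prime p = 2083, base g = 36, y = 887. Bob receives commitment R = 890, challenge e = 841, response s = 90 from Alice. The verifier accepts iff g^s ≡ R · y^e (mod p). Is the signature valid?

valid

g^s mod p:
36^2 = 1296
36^4 ≡ 1296^2 = 1679616 ≡ 718
36^8 ≡ 718^2 = 515524 ≡ 1023
36^16 ≡ 1023^2 = 1046529 ≡ 863
36^32 ≡ 863^2 = 744769 ≡ 1138
36^64 ≡ 1138^2 = 1295044 ≡ 1501
90 = 64 + 16 + 8 + 2, so 36^90 ≡ 1501·863·1023·1296 ≡ 447 (mod 2083)
R · y^e mod p:
887^2 = 786769 ≡ 1478
887^4 ≡ 1478^2 = 2184484 ≡ 1500
887^8 ≡ 1500^2 = 2250000 ≡ 360
887^16 ≡ 360^2 = 129600 ≡ 454
887^32 ≡ 454^2 = 206116 ≡ 1982
887^64 ≡ 1982^2 = 3928324 ≡ 1869
887^128 ≡ 1869^2 = 3493161 ≡ 2053
887^256 ≡ 2053^2 = 4214809 ≡ 900
887^512 ≡ 900^2 = 810000 ≡ 1796
841 = 512 + 256 + 64 + 8 + 1, so 887^841 ≡ 1796·900·1869·360·887 ≡ 822 (mod 2083)
890·822 = 731580 ≡ 447 (mod 2083)
447 ≡ 447 (mod 2083); signature holds.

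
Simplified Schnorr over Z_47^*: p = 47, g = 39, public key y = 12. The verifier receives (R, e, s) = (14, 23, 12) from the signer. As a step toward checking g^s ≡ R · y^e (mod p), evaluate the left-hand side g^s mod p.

14

Squares mod 47: 39^1≡39, 39^2≡17, 39^4≡7, 39^8≡2
12 = 8 + 4, so 39^12 ≡ 2·7 ≡ 14 (mod 47)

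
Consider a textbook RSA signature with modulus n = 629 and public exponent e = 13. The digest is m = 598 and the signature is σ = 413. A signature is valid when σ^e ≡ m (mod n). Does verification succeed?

passes

σ^2 ≡ 413^2 = 170569 ≡ 110
σ^4 ≡ 110^2 = 12100 ≡ 149
σ^8 ≡ 149^2 = 22201 ≡ 186
13 = 8 + 4 + 1, so σ^13 ≡ 186·149·413 ≡ 598 (mod 629)
σ^13 mod 629 = 598 matches m.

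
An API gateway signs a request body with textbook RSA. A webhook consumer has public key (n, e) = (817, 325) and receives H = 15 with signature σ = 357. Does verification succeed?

σ^2 ≡ 357^2 = 127449 ≡ 814
σ^4 ≡ 814^2 = 662596 ≡ 9
σ^8 ≡ 9^2 = 81
σ^16 ≡ 81^2 = 6561 ≡ 25
σ^32 ≡ 25^2 = 625
σ^64 ≡ 625^2 = 390625 ≡ 99
σ^128 ≡ 99^2 = 9801 ≡ 814
σ^256 ≡ 814^2 = 662596 ≡ 9
325 = 256 + 64 + 4 + 1, so σ^325 ≡ 9·99·9·357 ≡ 15 (mod 817)
σ^325 mod 817 = 15 matches H.

passes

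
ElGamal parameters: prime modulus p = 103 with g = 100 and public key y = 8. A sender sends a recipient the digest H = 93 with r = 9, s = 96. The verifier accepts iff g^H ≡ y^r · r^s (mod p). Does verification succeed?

passes

Left side g^H mod p:
Squares mod 103: 100^1≡100, 100^2≡9, 100^4≡81, 100^8≡72, 100^16≡34, 100^32≡23, 100^64≡14
93 = 64 + 16 + 8 + 4 + 1, so 100^93 ≡ 14·34·72·81·100 ≡ 72 (mod 103)
Right side y^r · r^s mod p:
Squares mod 103: 8^1≡8, 8^2≡64, 8^4≡79, 8^8≡61
9 = 8 + 1, so 8^9 ≡ 61·8 ≡ 76 (mod 103)
Squares mod 103: 9^1≡9, 9^2≡81, 9^4≡72, 9^8≡34, 9^16≡23, 9^32≡14, 9^64≡93
96 = 64 + 32, so 9^96 ≡ 93·14 ≡ 66 (mod 103)
76·66 = 5016 ≡ 72 (mod 103)
72 ≡ 72 (mod 103), so the signature is genuine.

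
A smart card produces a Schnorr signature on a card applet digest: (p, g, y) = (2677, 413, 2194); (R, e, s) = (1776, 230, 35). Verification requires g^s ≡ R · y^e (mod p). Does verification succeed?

g^s mod p:
413^2 = 170569 ≡ 1918
413^4 ≡ 1918^2 = 3678724 ≡ 526
413^8 ≡ 526^2 = 276676 ≡ 945
413^16 ≡ 945^2 = 893025 ≡ 1584
413^32 ≡ 1584^2 = 2509056 ≡ 707
35 = 32 + 2 + 1, so 413^35 ≡ 707·1918·413 ≡ 2307 (mod 2677)
R · y^e mod p:
2194^2 = 4813636 ≡ 390
2194^4 ≡ 390^2 = 152100 ≡ 2188
2194^8 ≡ 2188^2 = 4787344 ≡ 868
2194^16 ≡ 868^2 = 753424 ≡ 1187
2194^32 ≡ 1187^2 = 1408969 ≡ 867
2194^64 ≡ 867^2 = 751689 ≡ 2129
2194^128 ≡ 2129^2 = 4532641 ≡ 480
230 = 128 + 64 + 32 + 4 + 2, so 2194^230 ≡ 480·2129·867·2188·390 ≡ 1066 (mod 2677)
1776·1066 = 1893216 ≡ 577 (mod 2677)
2307 ≠ 577; the check fails.

fails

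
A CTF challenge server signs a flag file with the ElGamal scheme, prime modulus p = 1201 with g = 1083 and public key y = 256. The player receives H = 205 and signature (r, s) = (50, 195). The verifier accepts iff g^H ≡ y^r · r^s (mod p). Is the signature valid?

valid

Left side g^H mod p:
1083^205 mod 1201 = 177
Right side y^r · r^s mod p:
256^50 mod 1201 = 570
50^195 mod 1201 = 1018
570·1018 = 580260 ≡ 177 (mod 1201)
177 ≡ 177 (mod 1201), so the signature is genuine.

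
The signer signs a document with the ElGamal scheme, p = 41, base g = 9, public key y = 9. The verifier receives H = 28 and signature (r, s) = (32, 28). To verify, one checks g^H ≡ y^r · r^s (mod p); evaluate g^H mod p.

1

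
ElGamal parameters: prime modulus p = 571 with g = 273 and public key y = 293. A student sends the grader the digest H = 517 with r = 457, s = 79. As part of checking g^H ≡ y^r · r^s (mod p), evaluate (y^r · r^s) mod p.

Squares mod 571: 293^1≡293, 293^2≡199, 293^4≡202, 293^8≡263, 293^16≡78, 293^32≡374, 293^64≡552, 293^128≡361, 293^256≡133
457 = 256 + 128 + 64 + 8 + 1, so 293^457 ≡ 133·361·552·263·293 ≡ 224 (mod 571)
Squares mod 571: 457^1≡457, 457^2≡434, 457^4≡497, 457^8≡337, 457^16≡511, 457^32≡174, 457^64≡13
79 = 64 + 8 + 4 + 2 + 1, so 457^79 ≡ 13·337·497·434·457 ≡ 97 (mod 571)
y^r · r^s ≡ 224·97 = 21728 ≡ 30 (mod 571)

30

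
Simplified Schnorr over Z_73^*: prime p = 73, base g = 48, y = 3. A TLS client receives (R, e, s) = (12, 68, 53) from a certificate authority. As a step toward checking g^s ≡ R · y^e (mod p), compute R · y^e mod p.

38

3^2 = 9
3^4 ≡ 9^2 = 81 ≡ 8
3^8 ≡ 8^2 = 64
3^16 ≡ 64^2 = 4096 ≡ 8
3^32 ≡ 8^2 = 64
3^64 ≡ 64^2 = 4096 ≡ 8
68 = 64 + 4, so 3^68 ≡ 8·8 ≡ 64 (mod 73)
R · y^e ≡ 12·64 = 768 ≡ 38 (mod 73)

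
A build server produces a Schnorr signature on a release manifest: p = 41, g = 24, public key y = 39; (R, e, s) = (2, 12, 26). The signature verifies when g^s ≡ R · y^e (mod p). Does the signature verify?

verifies

g^s mod p:
Squares mod 41: 24^1≡24, 24^2≡2, 24^4≡4, 24^8≡16, 24^16≡10
26 = 16 + 8 + 2, so 24^26 ≡ 10·16·2 ≡ 33 (mod 41)
R · y^e mod p:
Squares mod 41: 39^1≡39, 39^2≡4, 39^4≡16, 39^8≡10
12 = 8 + 4, so 39^12 ≡ 10·16 ≡ 37 (mod 41)
2·37 = 74 ≡ 33 (mod 41)
33 ≡ 33 (mod 41); signature holds.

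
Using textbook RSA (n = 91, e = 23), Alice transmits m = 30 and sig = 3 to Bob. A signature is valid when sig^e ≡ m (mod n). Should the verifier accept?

reject

sig^2 ≡ 3^2 = 9
sig^4 ≡ 9^2 = 81
sig^8 ≡ 81^2 = 6561 ≡ 9
sig^16 ≡ 9^2 = 81
23 = 16 + 4 + 2 + 1, so sig^23 ≡ 81·81·9·3 ≡ 61 (mod 91)
sig^23 mod 91 = 61, but m = 30.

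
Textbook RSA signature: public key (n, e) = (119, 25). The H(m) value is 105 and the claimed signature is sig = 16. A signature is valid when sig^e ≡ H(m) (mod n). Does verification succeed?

fails

sig^25 mod 119 = 16
sig^25 mod 119 = 16, but H(m) = 105.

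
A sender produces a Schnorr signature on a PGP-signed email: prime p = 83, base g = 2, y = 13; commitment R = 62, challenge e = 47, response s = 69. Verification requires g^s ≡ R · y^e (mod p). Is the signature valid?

invalid

g^s mod p:
2^2 = 4
2^4 ≡ 4^2 = 16
2^8 ≡ 16^2 = 256 ≡ 7
2^16 ≡ 7^2 = 49
2^32 ≡ 49^2 = 2401 ≡ 77
2^64 ≡ 77^2 = 5929 ≡ 36
69 = 64 + 4 + 1, so 2^69 ≡ 36·16·2 ≡ 73 (mod 83)
R · y^e mod p:
13^2 = 169 ≡ 3
13^4 ≡ 3^2 = 9
13^8 ≡ 9^2 = 81
13^16 ≡ 81^2 = 6561 ≡ 4
13^32 ≡ 4^2 = 16
47 = 32 + 8 + 4 + 2 + 1, so 13^47 ≡ 16·81·9·3·13 ≡ 56 (mod 83)
62·56 = 3472 ≡ 69 (mod 83)
73 ≠ 69; the check fails.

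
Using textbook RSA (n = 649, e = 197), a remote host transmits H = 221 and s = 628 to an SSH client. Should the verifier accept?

s^2 ≡ 628^2 = 394384 ≡ 441
s^4 ≡ 441^2 = 194481 ≡ 430
s^8 ≡ 430^2 = 184900 ≡ 584
s^16 ≡ 584^2 = 341056 ≡ 331
s^32 ≡ 331^2 = 109561 ≡ 529
s^64 ≡ 529^2 = 279841 ≡ 122
s^128 ≡ 122^2 = 14884 ≡ 606
197 = 128 + 64 + 4 + 1, so s^197 ≡ 606·122·430·628 ≡ 221 (mod 649)
Since 221 equals the digest 221, verification succeeds.

accept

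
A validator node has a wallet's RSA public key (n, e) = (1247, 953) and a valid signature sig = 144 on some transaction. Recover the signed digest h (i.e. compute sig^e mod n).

sig^953 mod 1247 = 927

927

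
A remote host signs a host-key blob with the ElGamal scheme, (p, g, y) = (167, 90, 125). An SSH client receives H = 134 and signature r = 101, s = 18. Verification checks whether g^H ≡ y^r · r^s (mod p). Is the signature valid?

Left side g^H mod p:
Squares mod 167: 90^1≡90, 90^2≡84, 90^4≡42, 90^8≡94, 90^16≡152, 90^32≡58, 90^64≡24, 90^128≡75
134 = 128 + 4 + 2, so 90^134 ≡ 75·42·84 ≡ 72 (mod 167)
Right side y^r · r^s mod p:
Squares mod 167: 125^1≡125, 125^2≡94, 125^4≡152, 125^8≡58, 125^16≡24, 125^32≡75, 125^64≡114
101 = 64 + 32 + 4 + 1, so 125^101 ≡ 114·75·152·125 ≡ 82 (mod 167)
Squares mod 167: 101^1≡101, 101^2≡14, 101^4≡29, 101^8≡6, 101^16≡36
18 = 16 + 2, so 101^18 ≡ 36·14 ≡ 3 (mod 167)
82·3 = 246 ≡ 79 (mod 167)
72 ≠ 79, so verification fails.

invalid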